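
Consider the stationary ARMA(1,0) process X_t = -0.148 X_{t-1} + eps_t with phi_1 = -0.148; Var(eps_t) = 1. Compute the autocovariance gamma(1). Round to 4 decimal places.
\gamma(1) = -0.1513

Multiply the model equation by X_{t-k} and take expectations. With theta_0 = psi_0 = 1 and psi_j the MA(infinity) weights, this gives
  gamma(k) - sum_i phi_i gamma(k-i) = c_k,
  c_k = sigma^2 * sum_{j=k..q} theta_j psi_{j-k}   (c_k = 0 for k > q),
using gamma(-m) = gamma(m).
Pure AR (q = 0): c_0 = sigma^2 = 1, c_k = 0 for k >= 1.
Equations for k = 0 and k = 1 (AR order 1):
  gamma(0) = phi_1 gamma(1) + c_0
  gamma(1) = phi_1 gamma(0) + c_1
Substituting the second into the first: gamma(0) (1 - phi_1^2) = c_0 + phi_1 c_1, so
  gamma(0) = c_0 / (1 - phi_1^2) = 1 / (1 - (-0.148)^2) = 1 / 0.978096 = 1.022395.
  gamma(1) = phi_1 gamma(0) = (-0.148)(1.022395) = -0.151314.
Therefore gamma(1) = -0.1513 (to 4 decimal places).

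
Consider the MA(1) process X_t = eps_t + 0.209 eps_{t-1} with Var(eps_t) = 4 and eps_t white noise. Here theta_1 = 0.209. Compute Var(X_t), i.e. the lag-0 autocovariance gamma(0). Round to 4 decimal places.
\gamma(0) = 4.1747

For an MA(q) process X_t = eps_t + sum_i theta_i eps_{t-i} with
Var(eps_t) = sigma^2, the variance is
  gamma(0) = sigma^2 * (1 + sum_i theta_i^2).
  sum_i theta_i^2 = (0.209)^2 = 0.043681.
  gamma(0) = 4 * (1 + 0.043681) = 4 * 1.043681 = 4.174724, which rounds to 4.1747.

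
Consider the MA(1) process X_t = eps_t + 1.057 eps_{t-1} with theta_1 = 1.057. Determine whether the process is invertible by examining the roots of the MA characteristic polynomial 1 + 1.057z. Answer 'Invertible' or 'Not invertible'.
\text{Not invertible}

The MA(q) characteristic polynomial is P(z) = 1 + 1.057z.
Invertibility requires all roots to lie outside the unit circle, i.e. |z| > 1 for every root.
This is linear in z: 1 + (1.057) z = 0  =>  z = -1/(1.057) = -0.946074,  |z| = 0.946074.
Moduli of all roots: 0.9461.
All moduli strictly greater than 1? No.
Verdict: Not invertible.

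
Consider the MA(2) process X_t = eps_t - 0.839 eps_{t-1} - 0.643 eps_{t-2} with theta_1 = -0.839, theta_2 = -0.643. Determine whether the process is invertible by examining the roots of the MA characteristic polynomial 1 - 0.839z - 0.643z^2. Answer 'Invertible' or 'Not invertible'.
\text{Not invertible}

The MA(q) characteristic polynomial is P(z) = 1 - 0.839z - 0.643z^2.
Invertibility requires all roots to lie outside the unit circle, i.e. |z| > 1 for every root.
Set 1 + (-0.839) z + (-0.643) z^2 = 0, i.e. a z^2 + b z + c = 0 with a = -0.643, b = -0.839, c = 1.
Discriminant D = b^2 - 4ac = (-0.839)^2 - 4*(-0.643)*1 = 0.703921 - (-2.572) = 3.275921.
D >= 0, so the roots are real: z = (-b +/- sqrt(D)) / (2a) = (0.839 +/- 1.809951) / (-1.286).
  z_1 = (0.839 + 1.809951) / (-1.286) = -2.0598,   |z_1| = 2.0598.
  z_2 = (0.839 - 1.809951) / (-1.286) = 0.755,   |z_2| = 0.755.
Moduli of all roots: 2.0598, 0.7550.
All moduli strictly greater than 1? No.
Verdict: Not invertible.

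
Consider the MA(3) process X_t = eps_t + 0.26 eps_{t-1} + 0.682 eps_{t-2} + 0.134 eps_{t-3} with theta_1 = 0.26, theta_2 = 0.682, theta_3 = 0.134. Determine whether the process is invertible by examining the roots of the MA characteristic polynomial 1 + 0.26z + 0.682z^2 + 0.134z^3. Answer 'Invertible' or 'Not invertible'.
\text{Invertible}

The MA(q) characteristic polynomial is P(z) = 1 + 0.26z + 0.682z^2 + 0.134z^3.
Invertibility requires all roots to lie outside the unit circle, i.e. |z| > 1 for every root.
Degree 3: look for a simple real root z0 first, then factor out (1 - z/z0) and solve the remaining quadratic.
Testing z0 = -5: P(-5) = 1 + (0.26)(-5) + (0.682)(-5)^2 + (0.134)(-5)^3
  = 1 + (-1.3) + (17.05) + (-16.75) = 0.  So z_0 = -5 is a root, |z_0| = 5.
Divide out the factor (1 + 0.2 z) = (1 - z/z0) (since 1/z0 = -0.2):
  P(z) = (1 + 0.2 z)(1 + (0.06) z + (0.67) z^2)
  [check: z-coef 0.06 - (-0.2) = 0.26; z^2-coef 0.67 - (-0.2)(0.06) = 0.682; z^3-coef -(-0.2)(0.67) = 0.134.]
Remaining roots from the quadratic factor 1 + (0.06) z + (0.67) z^2:
  Set 1 + (0.06) z + (0.67) z^2 = 0, i.e. a z^2 + b z + c = 0 with a = 0.67, b = 0.06, c = 1.
  Discriminant D = b^2 - 4ac = (0.06)^2 - 4*(0.67)*1 = 0.0036 - (2.68) = -2.6764.
  D < 0, so the roots are the complex-conjugate pair z = (-b +/- i sqrt(-D)) / (2a) = -0.0448 +/- 1.2209i.
  For a conjugate pair |z|^2 = z * conj(z) = (product of roots) = c/a = 1/(0.67) = 1.492537, so |z| = sqrt(1.492537) = 1.2217 for both roots.
Moduli of all roots: 5.0000, 1.2217, 1.2217.
All moduli strictly greater than 1? Yes.
Verdict: Invertible.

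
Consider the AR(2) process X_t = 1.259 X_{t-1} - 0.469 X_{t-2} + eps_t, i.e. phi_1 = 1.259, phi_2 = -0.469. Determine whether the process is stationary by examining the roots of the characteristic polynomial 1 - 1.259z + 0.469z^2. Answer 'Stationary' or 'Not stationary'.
\text{Stationary}

The AR(p) characteristic polynomial is P(z) = 1 - 1.259z + 0.469z^2.
Stationarity requires all roots to lie outside the unit circle, i.e. |z| > 1 for every root.
Set 1 + (-1.259) z + (0.469) z^2 = 0, i.e. a z^2 + b z + c = 0 with a = 0.469, b = -1.259, c = 1.
Discriminant D = b^2 - 4ac = (-1.259)^2 - 4*(0.469)*1 = 1.585081 - (1.876) = -0.290919.
D < 0, so the roots are the complex-conjugate pair z = (-b +/- i sqrt(-D)) / (2a) = 1.3422 +/- 0.575i.
For a conjugate pair |z|^2 = z * conj(z) = (product of roots) = c/a = 1/(0.469) = 2.132196, so |z| = sqrt(2.132196) = 1.4602 for both roots.
Moduli of all roots: 1.4602, 1.4602.
All moduli strictly greater than 1? Yes.
Verdict: Stationary.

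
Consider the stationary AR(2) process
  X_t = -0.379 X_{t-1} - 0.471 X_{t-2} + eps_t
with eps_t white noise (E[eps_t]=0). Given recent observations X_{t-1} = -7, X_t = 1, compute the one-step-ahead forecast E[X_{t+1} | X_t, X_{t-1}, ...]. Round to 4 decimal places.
E[X_{t+1} \mid \mathcal F_t] = 2.9180

For an AR(p) model X_t = c + sum_i phi_i X_{t-i} + eps_t, the
one-step-ahead conditional mean is
  E[X_{t+1} | X_t, ...] = c + sum_i phi_i X_{t+1-i}.
Substitute known values:
  E[X_{t+1} | ...] = (-0.379) * (1) + (-0.471) * (-7)
                   = 2.9180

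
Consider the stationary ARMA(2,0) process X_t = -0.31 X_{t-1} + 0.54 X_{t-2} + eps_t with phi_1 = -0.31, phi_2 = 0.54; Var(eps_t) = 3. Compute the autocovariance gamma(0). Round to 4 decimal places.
\gamma(0) = 7.7585

Multiply the model equation by X_{t-k} and take expectations. With theta_0 = psi_0 = 1 and psi_j the MA(infinity) weights, this gives
  gamma(k) - sum_i phi_i gamma(k-i) = c_k,
  c_k = sigma^2 * sum_{j=k..q} theta_j psi_{j-k}   (c_k = 0 for k > q),
using gamma(-m) = gamma(m).
Pure AR (q = 0): c_0 = sigma^2 = 3, c_k = 0 for k >= 1.
Equations for k = 0, 1, 2 (AR order 2, c_2 = 0):
  (E0) gamma(0) = phi_1 gamma(1) + phi_2 gamma(2) + c_0
  (E1) gamma(1) = phi_1 gamma(0) + phi_2 gamma(1) + c_1
  (E2) gamma(2) = phi_1 gamma(1) + phi_2 gamma(0)
From (E1): gamma(1) = A gamma(0) + B with
  A = phi_1 / (1 - phi_2) = -0.31 / 0.46 = -0.673913,   B = c_1 / (1 - phi_2) = 0 / 0.46 = 0.
Insert (E2) into (E0): gamma(0) (1 - phi_2^2) = phi_1 (1 + phi_2) gamma(1) + c_0.
  phi_1 (1 + phi_2) = (-0.31)(1.54) = -0.4774,   1 - phi_2^2 = 0.7084.
Replace gamma(1) by A gamma(0) + B and collect gamma(0):
  gamma(0) [0.7084 - (-0.4774)(-0.673913)] = c_0 = 3
  gamma(0) * 0.386674 = 3
  gamma(0) = 3 / 0.386674 = 7.758475.
Therefore gamma(0) = 7.7585 (to 4 decimal places).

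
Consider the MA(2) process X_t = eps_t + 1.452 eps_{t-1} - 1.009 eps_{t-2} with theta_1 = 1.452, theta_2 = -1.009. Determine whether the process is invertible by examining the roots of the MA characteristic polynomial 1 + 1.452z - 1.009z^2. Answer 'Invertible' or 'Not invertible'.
\text{Not invertible}

The MA(q) characteristic polynomial is P(z) = 1 + 1.452z - 1.009z^2.
Invertibility requires all roots to lie outside the unit circle, i.e. |z| > 1 for every root.
Set 1 + (1.452) z + (-1.009) z^2 = 0, i.e. a z^2 + b z + c = 0 with a = -1.009, b = 1.452, c = 1.
Discriminant D = b^2 - 4ac = (1.452)^2 - 4*(-1.009)*1 = 2.108304 - (-4.036) = 6.144304.
D >= 0, so the roots are real: z = (-b +/- sqrt(D)) / (2a) = (-1.452 +/- 2.478771) / (-2.018).
  z_1 = (-1.452 + 2.478771) / (-2.018) = -0.5088,   |z_1| = 0.5088.
  z_2 = (-1.452 - 2.478771) / (-2.018) = 1.9479,   |z_2| = 1.9479.
Moduli of all roots: 0.5088, 1.9479.
All moduli strictly greater than 1? No.
Verdict: Not invertible.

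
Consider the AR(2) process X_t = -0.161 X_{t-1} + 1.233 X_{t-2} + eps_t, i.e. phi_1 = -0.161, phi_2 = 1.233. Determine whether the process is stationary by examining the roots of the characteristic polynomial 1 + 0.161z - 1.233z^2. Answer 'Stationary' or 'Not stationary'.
\text{Not stationary}

The AR(p) characteristic polynomial is P(z) = 1 + 0.161z - 1.233z^2.
Stationarity requires all roots to lie outside the unit circle, i.e. |z| > 1 for every root.
Set 1 + (0.161) z + (-1.233) z^2 = 0, i.e. a z^2 + b z + c = 0 with a = -1.233, b = 0.161, c = 1.
Discriminant D = b^2 - 4ac = (0.161)^2 - 4*(-1.233)*1 = 0.025921 - (-4.932) = 4.957921.
D >= 0, so the roots are real: z = (-b +/- sqrt(D)) / (2a) = (-0.161 +/- 2.226639) / (-2.466).
  z_1 = (-0.161 + 2.226639) / (-2.466) = -0.8376,   |z_1| = 0.8376.
  z_2 = (-0.161 - 2.226639) / (-2.466) = 0.9682,   |z_2| = 0.9682.
Moduli of all roots: 0.8376, 0.9682.
All moduli strictly greater than 1? No.
Verdict: Not stationary.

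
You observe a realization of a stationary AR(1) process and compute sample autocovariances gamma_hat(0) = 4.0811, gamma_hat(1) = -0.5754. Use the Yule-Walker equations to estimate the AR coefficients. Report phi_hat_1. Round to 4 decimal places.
\hat\phi_{1} = -0.1410

The Yule-Walker equations for an AR(p) process read, in matrix form,
  Gamma_p phi = r_p,   with   (Gamma_p)_{ij} = gamma(|i - j|),
                       (r_p)_i = gamma(i),   i,j = 1..p.
Substitute the sample gammas (Toeplitz matrix and right-hand side of size 1):
  Gamma_p = [[4.0811]]
  r_p     = [-0.5754]
With p = 1 this is the single equation gamma(0) phi_1 = gamma(1):
  phi_hat_1 = gamma(1) / gamma(0) = -0.5754 / 4.0811 = -0.1410.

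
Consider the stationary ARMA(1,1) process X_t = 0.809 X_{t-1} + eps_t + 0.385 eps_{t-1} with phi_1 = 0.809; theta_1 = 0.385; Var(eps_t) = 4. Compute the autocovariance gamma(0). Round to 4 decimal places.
\gamma(0) = 20.5043

Multiply the model equation by X_{t-k} and take expectations. With theta_0 = psi_0 = 1 and psi_j the MA(infinity) weights, this gives
  gamma(k) - sum_i phi_i gamma(k-i) = c_k,
  c_k = sigma^2 * sum_{j=k..q} theta_j psi_{j-k}   (c_k = 0 for k > q),
using gamma(-m) = gamma(m).
psi-weights needed (psi_j = theta_j + sum_i phi_i psi_{j-i}):
  psi_1 = theta_1 + phi_1 = 0.385 + (0.809) = 1.194
Right-hand sides:
  c_0 = sigma^2 (1 + theta_1 psi_1) = 4 * (1 + (0.385)(1.194)) = 4 * 1.45969 = 5.83876
  c_1 = sigma^2 theta_1 = 4 * (0.385) = 1.54
  c_2 = 0
Equations for k = 0 and k = 1 (AR order 1):
  gamma(0) = phi_1 gamma(1) + c_0
  gamma(1) = phi_1 gamma(0) + c_1
Substituting the second into the first: gamma(0) (1 - phi_1^2) = c_0 + phi_1 c_1, so
  gamma(0) = (c_0 + phi_1 c_1) / (1 - phi_1^2) = (5.83876 + (0.809)(1.54)) / (1 - (0.809)^2) = 7.08462 / 0.345519 = 20.504285.
Therefore gamma(0) = 20.5043 (to 4 decimal places).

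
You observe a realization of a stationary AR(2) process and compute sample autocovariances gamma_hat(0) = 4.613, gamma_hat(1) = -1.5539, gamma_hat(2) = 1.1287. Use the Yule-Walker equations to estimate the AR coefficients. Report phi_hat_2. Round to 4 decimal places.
\hat\phi_{2} = 0.1480

The Yule-Walker equations for an AR(p) process read, in matrix form,
  Gamma_p phi = r_p,   with   (Gamma_p)_{ij} = gamma(|i - j|),
                       (r_p)_i = gamma(i),   i,j = 1..p.
Substitute the sample gammas (Toeplitz matrix and right-hand side of size 2):
  Gamma_p = [[4.613, -1.5539], [-1.5539, 4.613]]
  r_p     = [-1.5539, 1.1287]
Written out:
  4.613 phi_1 - 1.5539 phi_2 = -1.5539
  -1.5539 phi_1 + 4.613 phi_2 = 1.1287
Solve by Cramer's rule:
  det = gamma(0)^2 - gamma(1)^2 = (4.613)^2 - (-1.5539)^2 = 21.279769 - 2.41460521 = 18.86516379
  phi_hat_1 = [gamma(1) gamma(0) - gamma(1) gamma(2)] / det = [(-1.5539)(4.613) - (-1.5539)(1.1287)] / 18.86516379 = -5.41425377 / 18.86516379 = -0.287
  phi_hat_2 = [gamma(0) gamma(2) - gamma(1)^2] / det = [(4.613)(1.1287) - (-1.5539)^2] / 18.86516379 = 2.79208789 / 18.86516379 = 0.148
So phi_hat = [-0.2870, 0.1480].
Therefore phi_hat_2 = 0.1480.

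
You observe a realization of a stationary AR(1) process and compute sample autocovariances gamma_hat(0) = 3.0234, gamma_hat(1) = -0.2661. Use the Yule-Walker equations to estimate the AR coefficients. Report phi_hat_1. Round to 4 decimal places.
\hat\phi_{1} = -0.0880

The Yule-Walker equations for an AR(p) process read, in matrix form,
  Gamma_p phi = r_p,   with   (Gamma_p)_{ij} = gamma(|i - j|),
                       (r_p)_i = gamma(i),   i,j = 1..p.
Substitute the sample gammas (Toeplitz matrix and right-hand side of size 1):
  Gamma_p = [[3.0234]]
  r_p     = [-0.2661]
With p = 1 this is the single equation gamma(0) phi_1 = gamma(1):
  phi_hat_1 = gamma(1) / gamma(0) = -0.2661 / 3.0234 = -0.0880.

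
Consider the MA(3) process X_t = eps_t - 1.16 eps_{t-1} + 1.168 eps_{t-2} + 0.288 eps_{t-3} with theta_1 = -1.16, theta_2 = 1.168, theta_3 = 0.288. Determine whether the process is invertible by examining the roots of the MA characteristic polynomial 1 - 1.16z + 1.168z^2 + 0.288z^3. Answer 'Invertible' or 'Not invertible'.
\text{Not invertible}

The MA(q) characteristic polynomial is P(z) = 1 - 1.16z + 1.168z^2 + 0.288z^3.
Invertibility requires all roots to lie outside the unit circle, i.e. |z| > 1 for every root.
Degree 3: look for a simple real root z0 first, then factor out (1 - z/z0) and solve the remaining quadratic.
Testing z0 = -5: P(-5) = 1 + (-1.16)(-5) + (1.168)(-5)^2 + (0.288)(-5)^3
  = 1 + (5.8) + (29.2) + (-36) = 0.  So z_0 = -5 is a root, |z_0| = 5.
Divide out the factor (1 + 0.2 z) = (1 - z/z0) (since 1/z0 = -0.2):
  P(z) = (1 + 0.2 z)(1 + (-1.36) z + (1.44) z^2)
  [check: z-coef -1.36 - (-0.2) = -1.16; z^2-coef 1.44 - (-0.2)(-1.36) = 1.168; z^3-coef -(-0.2)(1.44) = 0.288.]
Remaining roots from the quadratic factor 1 + (-1.36) z + (1.44) z^2:
  Set 1 + (-1.36) z + (1.44) z^2 = 0, i.e. a z^2 + b z + c = 0 with a = 1.44, b = -1.36, c = 1.
  Discriminant D = b^2 - 4ac = (-1.36)^2 - 4*(1.44)*1 = 1.8496 - (5.76) = -3.9104.
  D < 0, so the roots are the complex-conjugate pair z = (-b +/- i sqrt(-D)) / (2a) = 0.4722 +/- 0.6866i.
  For a conjugate pair |z|^2 = z * conj(z) = (product of roots) = c/a = 1/(1.44) = 0.694444, so |z| = sqrt(0.694444) = 0.8333 for both roots.
Moduli of all roots: 5.0000, 0.8333, 0.8333.
All moduli strictly greater than 1? No.
Verdict: Not invertible.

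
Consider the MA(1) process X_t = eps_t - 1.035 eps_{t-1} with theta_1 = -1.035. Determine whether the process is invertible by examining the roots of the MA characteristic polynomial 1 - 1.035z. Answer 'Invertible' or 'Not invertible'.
\text{Not invertible}

The MA(q) characteristic polynomial is P(z) = 1 - 1.035z.
Invertibility requires all roots to lie outside the unit circle, i.e. |z| > 1 for every root.
This is linear in z: 1 + (-1.035) z = 0  =>  z = -1/(-1.035) = 0.966184,  |z| = 0.966184.
Moduli of all roots: 0.9662.
All moduli strictly greater than 1? No.
Verdict: Not invertible.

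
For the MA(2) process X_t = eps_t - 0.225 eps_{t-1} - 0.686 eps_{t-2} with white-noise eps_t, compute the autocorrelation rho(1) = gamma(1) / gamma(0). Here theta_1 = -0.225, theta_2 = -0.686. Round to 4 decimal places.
\rho(1) = -0.0464

For an MA(q) process with theta_0 = 1, the autocovariance is
  gamma(k) = sigma^2 * sum_{i=0..q-k} theta_i * theta_{i+k},
and rho(k) = gamma(k) / gamma(0). Sigma^2 cancels.
  numerator   = (1)*(-0.225) + (-0.225)*(-0.686) = -0.07065.
  denominator = (1)^2 + (-0.225)^2 + (-0.686)^2 = 1.521221.
  rho(1) = -0.07065 / 1.521221 = -0.0464.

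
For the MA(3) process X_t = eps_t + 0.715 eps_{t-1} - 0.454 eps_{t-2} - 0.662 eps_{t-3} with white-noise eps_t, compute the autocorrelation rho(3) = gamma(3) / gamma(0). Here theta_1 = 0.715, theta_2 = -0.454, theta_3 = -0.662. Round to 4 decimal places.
\rho(3) = -0.3071

For an MA(q) process with theta_0 = 1, the autocovariance is
  gamma(k) = sigma^2 * sum_{i=0..q-k} theta_i * theta_{i+k},
and rho(k) = gamma(k) / gamma(0). Sigma^2 cancels.
  numerator   = (1)*(-0.662) = -0.662.
  denominator = (1)^2 + (0.715)^2 + (-0.454)^2 + (-0.662)^2 = 2.155585.
  rho(3) = -0.662 / 2.155585 = -0.3071.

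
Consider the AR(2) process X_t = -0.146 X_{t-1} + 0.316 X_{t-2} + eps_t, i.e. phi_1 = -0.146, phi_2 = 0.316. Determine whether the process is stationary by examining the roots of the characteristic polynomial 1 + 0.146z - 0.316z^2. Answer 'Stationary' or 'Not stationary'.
\text{Stationary}

The AR(p) characteristic polynomial is P(z) = 1 + 0.146z - 0.316z^2.
Stationarity requires all roots to lie outside the unit circle, i.e. |z| > 1 for every root.
Set 1 + (0.146) z + (-0.316) z^2 = 0, i.e. a z^2 + b z + c = 0 with a = -0.316, b = 0.146, c = 1.
Discriminant D = b^2 - 4ac = (0.146)^2 - 4*(-0.316)*1 = 0.021316 - (-1.264) = 1.285316.
D >= 0, so the roots are real: z = (-b +/- sqrt(D)) / (2a) = (-0.146 +/- 1.133718) / (-0.632).
  z_1 = (-0.146 + 1.133718) / (-0.632) = -1.5628,   |z_1| = 1.5628.
  z_2 = (-0.146 - 1.133718) / (-0.632) = 2.0249,   |z_2| = 2.0249.
Moduli of all roots: 1.5628, 2.0249.
All moduli strictly greater than 1? Yes.
Verdict: Stationary.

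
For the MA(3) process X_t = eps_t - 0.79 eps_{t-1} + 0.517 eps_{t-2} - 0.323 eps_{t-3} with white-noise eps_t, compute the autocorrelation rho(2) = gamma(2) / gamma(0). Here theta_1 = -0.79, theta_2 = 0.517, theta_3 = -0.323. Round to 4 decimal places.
\rho(2) = 0.3869

For an MA(q) process with theta_0 = 1, the autocovariance is
  gamma(k) = sigma^2 * sum_{i=0..q-k} theta_i * theta_{i+k},
and rho(k) = gamma(k) / gamma(0). Sigma^2 cancels.
  numerator   = (1)*(0.517) + (-0.79)*(-0.323) = 0.77217.
  denominator = (1)^2 + (-0.79)^2 + (0.517)^2 + (-0.323)^2 = 1.995718.
  rho(2) = 0.77217 / 1.995718 = 0.3869.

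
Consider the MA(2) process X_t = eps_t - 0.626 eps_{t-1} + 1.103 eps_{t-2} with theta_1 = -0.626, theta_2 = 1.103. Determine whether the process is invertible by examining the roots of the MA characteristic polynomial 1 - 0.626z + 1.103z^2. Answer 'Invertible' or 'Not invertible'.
\text{Not invertible}

The MA(q) characteristic polynomial is P(z) = 1 - 0.626z + 1.103z^2.
Invertibility requires all roots to lie outside the unit circle, i.e. |z| > 1 for every root.
Set 1 + (-0.626) z + (1.103) z^2 = 0, i.e. a z^2 + b z + c = 0 with a = 1.103, b = -0.626, c = 1.
Discriminant D = b^2 - 4ac = (-0.626)^2 - 4*(1.103)*1 = 0.391876 - (4.412) = -4.020124.
D < 0, so the roots are the complex-conjugate pair z = (-b +/- i sqrt(-D)) / (2a) = 0.2838 +/- 0.9089i.
For a conjugate pair |z|^2 = z * conj(z) = (product of roots) = c/a = 1/(1.103) = 0.906618, so |z| = sqrt(0.906618) = 0.9522 for both roots.
Moduli of all roots: 0.9522, 0.9522.
All moduli strictly greater than 1? No.
Verdict: Not invertible.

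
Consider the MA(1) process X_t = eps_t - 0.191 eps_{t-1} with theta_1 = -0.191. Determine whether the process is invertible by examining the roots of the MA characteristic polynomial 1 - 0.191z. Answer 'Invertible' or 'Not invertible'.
\text{Invertible}

The MA(q) characteristic polynomial is P(z) = 1 - 0.191z.
Invertibility requires all roots to lie outside the unit circle, i.e. |z| > 1 for every root.
This is linear in z: 1 + (-0.191) z = 0  =>  z = -1/(-0.191) = 5.235602,  |z| = 5.235602.
Moduli of all roots: 5.2356.
All moduli strictly greater than 1? Yes.
Verdict: Invertible.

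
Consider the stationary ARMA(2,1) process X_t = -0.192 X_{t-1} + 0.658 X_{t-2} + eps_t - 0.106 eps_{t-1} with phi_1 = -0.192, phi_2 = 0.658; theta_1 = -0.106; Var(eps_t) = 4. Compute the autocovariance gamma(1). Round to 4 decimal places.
\gamma(1) = -7.7759

Multiply the model equation by X_{t-k} and take expectations. With theta_0 = psi_0 = 1 and psi_j the MA(infinity) weights, this gives
  gamma(k) - sum_i phi_i gamma(k-i) = c_k,
  c_k = sigma^2 * sum_{j=k..q} theta_j psi_{j-k}   (c_k = 0 for k > q),
using gamma(-m) = gamma(m).
psi-weights needed (psi_j = theta_j + sum_i phi_i psi_{j-i}):
  psi_1 = theta_1 + phi_1 = -0.106 + (-0.192) = -0.298
Right-hand sides:
  c_0 = sigma^2 (1 + theta_1 psi_1) = 4 * (1 + (-0.106)(-0.298)) = 4 * 1.031588 = 4.126352
  c_1 = sigma^2 theta_1 = 4 * (-0.106) = -0.424
  c_2 = 0
Equations for k = 0, 1, 2 (AR order 2, c_2 = 0):
  (E0) gamma(0) = phi_1 gamma(1) + phi_2 gamma(2) + c_0
  (E1) gamma(1) = phi_1 gamma(0) + phi_2 gamma(1) + c_1
  (E2) gamma(2) = phi_1 gamma(1) + phi_2 gamma(0)
From (E1): gamma(1) = A gamma(0) + B with
  A = phi_1 / (1 - phi_2) = -0.192 / 0.342 = -0.561404,   B = c_1 / (1 - phi_2) = -0.424 / 0.342 = -1.239766.
Insert (E2) into (E0): gamma(0) (1 - phi_2^2) = phi_1 (1 + phi_2) gamma(1) + c_0.
  phi_1 (1 + phi_2) = (-0.192)(1.658) = -0.318336,   1 - phi_2^2 = 0.567036.
Replace gamma(1) by A gamma(0) + B and collect gamma(0):
  gamma(0) [0.567036 - (-0.318336)(-0.561404)] = (-0.318336)(-1.239766) + 4.126352
  gamma(0) * 0.388321 = 4.521014
  gamma(0) = 4.521014 / 0.388321 = 11.642465.
  gamma(1) = A gamma(0) + B = (-0.561404)(11.642465) + (-1.239766) = -7.775887.
Therefore gamma(1) = -7.7759 (to 4 decimal places).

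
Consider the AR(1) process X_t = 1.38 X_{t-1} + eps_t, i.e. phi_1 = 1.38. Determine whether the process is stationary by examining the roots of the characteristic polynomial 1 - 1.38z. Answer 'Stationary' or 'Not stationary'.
\text{Not stationary}

The AR(p) characteristic polynomial is P(z) = 1 - 1.38z.
Stationarity requires all roots to lie outside the unit circle, i.e. |z| > 1 for every root.
This is linear in z: 1 + (-1.38) z = 0  =>  z = -1/(-1.38) = 0.724638,  |z| = 0.724638.
Moduli of all roots: 0.7246.
All moduli strictly greater than 1? No.
Verdict: Not stationary.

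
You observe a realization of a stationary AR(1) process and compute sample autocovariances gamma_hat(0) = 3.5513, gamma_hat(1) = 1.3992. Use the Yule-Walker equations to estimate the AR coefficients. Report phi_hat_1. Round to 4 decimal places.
\hat\phi_{1} = 0.3940

The Yule-Walker equations for an AR(p) process read, in matrix form,
  Gamma_p phi = r_p,   with   (Gamma_p)_{ij} = gamma(|i - j|),
                       (r_p)_i = gamma(i),   i,j = 1..p.
Substitute the sample gammas (Toeplitz matrix and right-hand side of size 1):
  Gamma_p = [[3.5513]]
  r_p     = [1.3992]
With p = 1 this is the single equation gamma(0) phi_1 = gamma(1):
  phi_hat_1 = gamma(1) / gamma(0) = 1.3992 / 3.5513 = 0.3940.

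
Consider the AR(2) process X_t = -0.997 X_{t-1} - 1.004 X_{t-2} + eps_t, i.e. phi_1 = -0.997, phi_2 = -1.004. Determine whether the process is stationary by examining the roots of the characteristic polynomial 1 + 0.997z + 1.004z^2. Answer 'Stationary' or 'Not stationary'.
\text{Not stationary}

The AR(p) characteristic polynomial is P(z) = 1 + 0.997z + 1.004z^2.
Stationarity requires all roots to lie outside the unit circle, i.e. |z| > 1 for every root.
Set 1 + (0.997) z + (1.004) z^2 = 0, i.e. a z^2 + b z + c = 0 with a = 1.004, b = 0.997, c = 1.
Discriminant D = b^2 - 4ac = (0.997)^2 - 4*(1.004)*1 = 0.994009 - (4.016) = -3.021991.
D < 0, so the roots are the complex-conjugate pair z = (-b +/- i sqrt(-D)) / (2a) = -0.4965 +/- 0.8657i.
For a conjugate pair |z|^2 = z * conj(z) = (product of roots) = c/a = 1/(1.004) = 0.996016, so |z| = sqrt(0.996016) = 0.998 for both roots.
Moduli of all roots: 0.9980, 0.9980.
All moduli strictly greater than 1? No.
Verdict: Not stationary.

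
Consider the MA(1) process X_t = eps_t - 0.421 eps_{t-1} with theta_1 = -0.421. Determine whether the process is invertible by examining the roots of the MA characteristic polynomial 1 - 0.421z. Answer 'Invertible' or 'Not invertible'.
\text{Invertible}

The MA(q) characteristic polynomial is P(z) = 1 - 0.421z.
Invertibility requires all roots to lie outside the unit circle, i.e. |z| > 1 for every root.
This is linear in z: 1 + (-0.421) z = 0  =>  z = -1/(-0.421) = 2.375297,  |z| = 2.375297.
Moduli of all roots: 2.3753.
All moduli strictly greater than 1? Yes.
Verdict: Invertible.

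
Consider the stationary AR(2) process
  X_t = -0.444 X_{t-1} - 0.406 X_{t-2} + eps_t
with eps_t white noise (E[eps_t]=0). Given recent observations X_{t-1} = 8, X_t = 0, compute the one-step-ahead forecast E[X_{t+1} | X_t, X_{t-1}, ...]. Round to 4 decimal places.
E[X_{t+1} \mid \mathcal F_t] = -3.2480

For an AR(p) model X_t = c + sum_i phi_i X_{t-i} + eps_t, the
one-step-ahead conditional mean is
  E[X_{t+1} | X_t, ...] = c + sum_i phi_i X_{t+1-i}.
Substitute known values:
  E[X_{t+1} | ...] = (-0.444) * (0) + (-0.406) * (8)
                   = -3.2480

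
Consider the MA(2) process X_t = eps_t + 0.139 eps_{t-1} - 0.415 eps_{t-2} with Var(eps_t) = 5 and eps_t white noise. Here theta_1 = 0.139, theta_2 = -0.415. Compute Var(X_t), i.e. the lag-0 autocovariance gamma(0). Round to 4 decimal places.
\gamma(0) = 5.9577

For an MA(q) process X_t = eps_t + sum_i theta_i eps_{t-i} with
Var(eps_t) = sigma^2, the variance is
  gamma(0) = sigma^2 * (1 + sum_i theta_i^2).
  sum_i theta_i^2 = (0.139)^2 + (-0.415)^2 = 0.019321 + 0.172225 = 0.191546.
  gamma(0) = 5 * (1 + 0.191546) = 5 * 1.191546 = 5.95773, which rounds to 5.9577.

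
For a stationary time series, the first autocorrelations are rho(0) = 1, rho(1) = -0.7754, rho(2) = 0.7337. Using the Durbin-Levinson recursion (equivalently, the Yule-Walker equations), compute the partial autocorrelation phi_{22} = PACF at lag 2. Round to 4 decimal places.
\phi_{22} = 0.3322

The PACF at lag k is phi_{kk}, the last component of the solution
to the Yule-Walker system G_k phi = r_k where
  (G_k)_{ij} = rho(|i - j|), (r_k)_i = rho(i), i,j = 1..k.
Equivalently, Durbin-Levinson gives phi_{kk} iteratively:
  phi_{11} = rho(1)
  phi_{kk} = [rho(k) - sum_{j=1..k-1} phi_{k-1,j} rho(k-j)]
            / [1 - sum_{j=1..k-1} phi_{k-1,j} rho(j)],
  phi_{k,j} = phi_{k-1,j} - phi_{kk} phi_{k-1,k-j},  j = 1..k-1.
Step k = 1:
  phi_11 = rho(1) = -0.7754.
Step k = 2:
  phi_22 = [rho(2) - phi_11 rho(1)] / [1 - phi_11 rho(1)] = [0.7337 - (-0.7754)(-0.7754)] / [1 - (-0.7754)(-0.7754)]
         = 0.13245484 / 0.39875484 = 0.3322.
Therefore phi_{22} = 0.3322.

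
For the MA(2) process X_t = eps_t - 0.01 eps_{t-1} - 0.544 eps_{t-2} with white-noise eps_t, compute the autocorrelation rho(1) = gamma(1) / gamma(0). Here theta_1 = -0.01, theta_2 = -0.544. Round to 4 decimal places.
\rho(1) = -0.0035

For an MA(q) process with theta_0 = 1, the autocovariance is
  gamma(k) = sigma^2 * sum_{i=0..q-k} theta_i * theta_{i+k},
and rho(k) = gamma(k) / gamma(0). Sigma^2 cancels.
  numerator   = (1)*(-0.01) + (-0.01)*(-0.544) = -0.00456.
  denominator = (1)^2 + (-0.01)^2 + (-0.544)^2 = 1.296036.
  rho(1) = -0.00456 / 1.296036 = -0.0035.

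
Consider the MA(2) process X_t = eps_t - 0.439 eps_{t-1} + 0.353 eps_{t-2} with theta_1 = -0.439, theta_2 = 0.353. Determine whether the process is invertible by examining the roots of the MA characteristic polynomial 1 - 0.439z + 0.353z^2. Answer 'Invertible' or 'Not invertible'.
\text{Invertible}

The MA(q) characteristic polynomial is P(z) = 1 - 0.439z + 0.353z^2.
Invertibility requires all roots to lie outside the unit circle, i.e. |z| > 1 for every root.
Set 1 + (-0.439) z + (0.353) z^2 = 0, i.e. a z^2 + b z + c = 0 with a = 0.353, b = -0.439, c = 1.
Discriminant D = b^2 - 4ac = (-0.439)^2 - 4*(0.353)*1 = 0.192721 - (1.412) = -1.219279.
D < 0, so the roots are the complex-conjugate pair z = (-b +/- i sqrt(-D)) / (2a) = 0.6218 +/- 1.564i.
For a conjugate pair |z|^2 = z * conj(z) = (product of roots) = c/a = 1/(0.353) = 2.832861, so |z| = sqrt(2.832861) = 1.6831 for both roots.
Moduli of all roots: 1.6831, 1.6831.
All moduli strictly greater than 1? Yes.
Verdict: Invertible.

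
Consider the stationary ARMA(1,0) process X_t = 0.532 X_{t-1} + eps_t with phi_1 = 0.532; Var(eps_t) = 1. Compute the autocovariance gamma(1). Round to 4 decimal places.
\gamma(1) = 0.7420

Multiply the model equation by X_{t-k} and take expectations. With theta_0 = psi_0 = 1 and psi_j the MA(infinity) weights, this gives
  gamma(k) - sum_i phi_i gamma(k-i) = c_k,
  c_k = sigma^2 * sum_{j=k..q} theta_j psi_{j-k}   (c_k = 0 for k > q),
using gamma(-m) = gamma(m).
Pure AR (q = 0): c_0 = sigma^2 = 1, c_k = 0 for k >= 1.
Equations for k = 0 and k = 1 (AR order 1):
  gamma(0) = phi_1 gamma(1) + c_0
  gamma(1) = phi_1 gamma(0) + c_1
Substituting the second into the first: gamma(0) (1 - phi_1^2) = c_0 + phi_1 c_1, so
  gamma(0) = c_0 / (1 - phi_1^2) = 1 / (1 - (0.532)^2) = 1 / 0.716976 = 1.394747.
  gamma(1) = phi_1 gamma(0) = (0.532)(1.394747) = 0.742005.
Therefore gamma(1) = 0.7420 (to 4 decimal places).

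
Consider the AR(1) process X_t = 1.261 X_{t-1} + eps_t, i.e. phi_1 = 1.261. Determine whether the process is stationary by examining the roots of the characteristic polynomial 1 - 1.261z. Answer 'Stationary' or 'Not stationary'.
\text{Not stationary}

The AR(p) characteristic polynomial is P(z) = 1 - 1.261z.
Stationarity requires all roots to lie outside the unit circle, i.e. |z| > 1 for every root.
This is linear in z: 1 + (-1.261) z = 0  =>  z = -1/(-1.261) = 0.793021,  |z| = 0.793021.
Moduli of all roots: 0.7930.
All moduli strictly greater than 1? No.
Verdict: Not stationary.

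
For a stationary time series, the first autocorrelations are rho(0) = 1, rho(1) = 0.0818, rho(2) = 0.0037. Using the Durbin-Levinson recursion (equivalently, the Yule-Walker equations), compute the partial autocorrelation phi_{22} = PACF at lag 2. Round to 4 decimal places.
\phi_{22} = -0.0030

The PACF at lag k is phi_{kk}, the last component of the solution
to the Yule-Walker system G_k phi = r_k where
  (G_k)_{ij} = rho(|i - j|), (r_k)_i = rho(i), i,j = 1..k.
Equivalently, Durbin-Levinson gives phi_{kk} iteratively:
  phi_{11} = rho(1)
  phi_{kk} = [rho(k) - sum_{j=1..k-1} phi_{k-1,j} rho(k-j)]
            / [1 - sum_{j=1..k-1} phi_{k-1,j} rho(j)],
  phi_{k,j} = phi_{k-1,j} - phi_{kk} phi_{k-1,k-j},  j = 1..k-1.
Step k = 1:
  phi_11 = rho(1) = 0.0818.
Step k = 2:
  phi_22 = [rho(2) - phi_11 rho(1)] / [1 - phi_11 rho(1)] = [0.0037 - (0.0818)(0.0818)] / [1 - (0.0818)(0.0818)]
         = -0.00299124 / 0.99330876 = -0.003.
Therefore phi_{22} = -0.0030.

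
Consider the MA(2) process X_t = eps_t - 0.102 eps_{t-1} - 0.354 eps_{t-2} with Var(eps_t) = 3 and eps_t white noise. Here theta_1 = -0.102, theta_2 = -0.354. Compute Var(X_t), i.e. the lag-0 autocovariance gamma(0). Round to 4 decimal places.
\gamma(0) = 3.4072

For an MA(q) process X_t = eps_t + sum_i theta_i eps_{t-i} with
Var(eps_t) = sigma^2, the variance is
  gamma(0) = sigma^2 * (1 + sum_i theta_i^2).
  sum_i theta_i^2 = (-0.102)^2 + (-0.354)^2 = 0.010404 + 0.125316 = 0.13572.
  gamma(0) = 3 * (1 + 0.13572) = 3 * 1.13572 = 3.40716, which rounds to 3.4072.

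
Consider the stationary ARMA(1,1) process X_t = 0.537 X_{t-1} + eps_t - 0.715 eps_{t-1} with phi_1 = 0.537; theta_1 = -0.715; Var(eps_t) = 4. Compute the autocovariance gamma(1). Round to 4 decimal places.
\gamma(1) = -0.6164

Multiply the model equation by X_{t-k} and take expectations. With theta_0 = psi_0 = 1 and psi_j the MA(infinity) weights, this gives
  gamma(k) - sum_i phi_i gamma(k-i) = c_k,
  c_k = sigma^2 * sum_{j=k..q} theta_j psi_{j-k}   (c_k = 0 for k > q),
using gamma(-m) = gamma(m).
psi-weights needed (psi_j = theta_j + sum_i phi_i psi_{j-i}):
  psi_1 = theta_1 + phi_1 = -0.715 + (0.537) = -0.178
Right-hand sides:
  c_0 = sigma^2 (1 + theta_1 psi_1) = 4 * (1 + (-0.715)(-0.178)) = 4 * 1.12727 = 4.50908
  c_1 = sigma^2 theta_1 = 4 * (-0.715) = -2.86
  c_2 = 0
Equations for k = 0 and k = 1 (AR order 1):
  gamma(0) = phi_1 gamma(1) + c_0
  gamma(1) = phi_1 gamma(0) + c_1
Substituting the second into the first: gamma(0) (1 - phi_1^2) = c_0 + phi_1 c_1, so
  gamma(0) = (c_0 + phi_1 c_1) / (1 - phi_1^2) = (4.50908 + (0.537)(-2.86)) / (1 - (0.537)^2) = 2.97326 / 0.711631 = 4.178092.
  gamma(1) = phi_1 gamma(0) + c_1 = (0.537)(4.178092) + (-2.86) = -0.616364.
Therefore gamma(1) = -0.6164 (to 4 decimal places).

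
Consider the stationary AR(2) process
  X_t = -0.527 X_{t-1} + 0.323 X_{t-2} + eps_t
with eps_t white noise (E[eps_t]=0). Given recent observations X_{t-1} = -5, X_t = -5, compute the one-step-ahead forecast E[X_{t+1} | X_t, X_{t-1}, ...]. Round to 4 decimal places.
E[X_{t+1} \mid \mathcal F_t] = 1.0200

For an AR(p) model X_t = c + sum_i phi_i X_{t-i} + eps_t, the
one-step-ahead conditional mean is
  E[X_{t+1} | X_t, ...] = c + sum_i phi_i X_{t+1-i}.
Substitute known values:
  E[X_{t+1} | ...] = (-0.527) * (-5) + (0.323) * (-5)
                   = 1.0200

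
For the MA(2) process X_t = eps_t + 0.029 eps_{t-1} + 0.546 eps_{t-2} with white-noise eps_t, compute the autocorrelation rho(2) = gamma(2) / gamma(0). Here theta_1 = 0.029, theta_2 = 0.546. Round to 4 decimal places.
\rho(2) = 0.4203

For an MA(q) process with theta_0 = 1, the autocovariance is
  gamma(k) = sigma^2 * sum_{i=0..q-k} theta_i * theta_{i+k},
and rho(k) = gamma(k) / gamma(0). Sigma^2 cancels.
  numerator   = (1)*(0.546) = 0.546.
  denominator = (1)^2 + (0.029)^2 + (0.546)^2 = 1.298957.
  rho(2) = 0.546 / 1.298957 = 0.4203.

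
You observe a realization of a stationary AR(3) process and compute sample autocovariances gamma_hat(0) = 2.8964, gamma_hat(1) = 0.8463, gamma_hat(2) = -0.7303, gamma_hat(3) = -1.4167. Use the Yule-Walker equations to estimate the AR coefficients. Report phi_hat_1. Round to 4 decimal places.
\hat\phi_{1} = 0.2690

The Yule-Walker equations for an AR(p) process read, in matrix form,
  Gamma_p phi = r_p,   with   (Gamma_p)_{ij} = gamma(|i - j|),
                       (r_p)_i = gamma(i),   i,j = 1..p.
Substitute the sample gammas (Toeplitz matrix and right-hand side of size 3):
  Gamma_p = [[2.8964, 0.8463, -0.7303], [0.8463, 2.8964, 0.8463], [-0.7303, 0.8463, 2.8964]]
  r_p     = [0.8463, -0.7303, -1.4167]
Written out (R1..R3):
  (R1) 2.8964 phi_1 + 0.8463 phi_2 - 0.7303 phi_3 = 0.8463
  (R2) 0.8463 phi_1 + 2.8964 phi_2 + 0.8463 phi_3 = -0.7303
  (R3) -0.7303 phi_1 + 0.8463 phi_2 + 2.8964 phi_3 = -1.4167
Gaussian elimination:
  R2 <- R2 - (0.8463/2.8964) R1 = R2 - (0.29219) R1:  2.649119 phi_2 + 1.059687 phi_3 = -0.977581
  R3 <- R3 - (-0.7303/2.8964) R1 = R3 - (-0.252141) R1:  1.059687 phi_2 + 2.712262 phi_3 = -1.203313
  R3 <- R3 - (1.059687/2.649119) R2 = R3 - (0.400015) R2:  2.288372 phi_3 = -0.812267
Back-substitution:
  phi_hat_3 = -0.812267 / 2.288372 = -0.354954
  phi_hat_2 = (-0.977581 - (1.059687)(-0.354954)) / 2.649119 = -0.227034
  phi_hat_1 = (0.8463 - (0.8463)(-0.227034) - (-0.7303)(-0.354954)) / 2.8964 = 0.269029
So phi_hat = [0.2690, -0.2270, -0.3550].
Therefore phi_hat_1 = 0.2690.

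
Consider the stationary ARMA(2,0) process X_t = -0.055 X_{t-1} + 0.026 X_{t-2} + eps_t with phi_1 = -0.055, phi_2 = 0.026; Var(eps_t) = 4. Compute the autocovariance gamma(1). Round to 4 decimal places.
\gamma(1) = -0.2267

Multiply the model equation by X_{t-k} and take expectations. With theta_0 = psi_0 = 1 and psi_j the MA(infinity) weights, this gives
  gamma(k) - sum_i phi_i gamma(k-i) = c_k,
  c_k = sigma^2 * sum_{j=k..q} theta_j psi_{j-k}   (c_k = 0 for k > q),
using gamma(-m) = gamma(m).
Pure AR (q = 0): c_0 = sigma^2 = 4, c_k = 0 for k >= 1.
Equations for k = 0, 1, 2 (AR order 2, c_2 = 0):
  (E0) gamma(0) = phi_1 gamma(1) + phi_2 gamma(2) + c_0
  (E1) gamma(1) = phi_1 gamma(0) + phi_2 gamma(1) + c_1
  (E2) gamma(2) = phi_1 gamma(1) + phi_2 gamma(0)
From (E1): gamma(1) = A gamma(0) + B with
  A = phi_1 / (1 - phi_2) = -0.055 / 0.974 = -0.056468,   B = c_1 / (1 - phi_2) = 0 / 0.974 = 0.
Insert (E2) into (E0): gamma(0) (1 - phi_2^2) = phi_1 (1 + phi_2) gamma(1) + c_0.
  phi_1 (1 + phi_2) = (-0.055)(1.026) = -0.05643,   1 - phi_2^2 = 0.999324.
Replace gamma(1) by A gamma(0) + B and collect gamma(0):
  gamma(0) [0.999324 - (-0.05643)(-0.056468)] = c_0 = 4
  gamma(0) * 0.996138 = 4
  gamma(0) = 4 / 0.996138 = 4.01551.
  gamma(1) = A gamma(0) = (-0.056468)(4.01551) = -0.226749.
Therefore gamma(1) = -0.2267 (to 4 decimal places).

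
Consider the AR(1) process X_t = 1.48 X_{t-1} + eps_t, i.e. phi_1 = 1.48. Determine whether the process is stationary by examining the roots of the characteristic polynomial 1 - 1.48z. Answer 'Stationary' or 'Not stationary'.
\text{Not stationary}

The AR(p) characteristic polynomial is P(z) = 1 - 1.48z.
Stationarity requires all roots to lie outside the unit circle, i.e. |z| > 1 for every root.
This is linear in z: 1 + (-1.48) z = 0  =>  z = -1/(-1.48) = 0.675676,  |z| = 0.675676.
Moduli of all roots: 0.6757.
All moduli strictly greater than 1? No.
Verdict: Not stationary.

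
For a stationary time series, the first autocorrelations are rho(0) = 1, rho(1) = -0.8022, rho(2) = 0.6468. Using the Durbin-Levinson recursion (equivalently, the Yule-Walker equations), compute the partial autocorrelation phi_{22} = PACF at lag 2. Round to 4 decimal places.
\phi_{22} = 0.0092

The PACF at lag k is phi_{kk}, the last component of the solution
to the Yule-Walker system G_k phi = r_k where
  (G_k)_{ij} = rho(|i - j|), (r_k)_i = rho(i), i,j = 1..k.
Equivalently, Durbin-Levinson gives phi_{kk} iteratively:
  phi_{11} = rho(1)
  phi_{kk} = [rho(k) - sum_{j=1..k-1} phi_{k-1,j} rho(k-j)]
            / [1 - sum_{j=1..k-1} phi_{k-1,j} rho(j)],
  phi_{k,j} = phi_{k-1,j} - phi_{kk} phi_{k-1,k-j},  j = 1..k-1.
Step k = 1:
  phi_11 = rho(1) = -0.8022.
Step k = 2:
  phi_22 = [rho(2) - phi_11 rho(1)] / [1 - phi_11 rho(1)] = [0.6468 - (-0.8022)(-0.8022)] / [1 - (-0.8022)(-0.8022)]
         = 0.00327516 / 0.35647516 = 0.0092.
Therefore phi_{22} = 0.0092.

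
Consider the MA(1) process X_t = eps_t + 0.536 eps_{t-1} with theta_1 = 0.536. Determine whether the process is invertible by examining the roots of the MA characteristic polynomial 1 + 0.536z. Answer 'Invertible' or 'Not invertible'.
\text{Invertible}

The MA(q) characteristic polynomial is P(z) = 1 + 0.536z.
Invertibility requires all roots to lie outside the unit circle, i.e. |z| > 1 for every root.
This is linear in z: 1 + (0.536) z = 0  =>  z = -1/(0.536) = -1.865672,  |z| = 1.865672.
Moduli of all roots: 1.8657.
All moduli strictly greater than 1? Yes.
Verdict: Invertible.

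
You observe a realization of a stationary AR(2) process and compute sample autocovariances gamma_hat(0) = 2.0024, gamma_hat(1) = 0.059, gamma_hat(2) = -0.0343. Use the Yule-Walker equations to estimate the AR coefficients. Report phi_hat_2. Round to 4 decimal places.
\hat\phi_{2} = -0.0180

The Yule-Walker equations for an AR(p) process read, in matrix form,
  Gamma_p phi = r_p,   with   (Gamma_p)_{ij} = gamma(|i - j|),
                       (r_p)_i = gamma(i),   i,j = 1..p.
Substitute the sample gammas (Toeplitz matrix and right-hand side of size 2):
  Gamma_p = [[2.0024, 0.059], [0.059, 2.0024]]
  r_p     = [0.059, -0.0343]
Written out:
  2.0024 phi_1 + 0.059 phi_2 = 0.059
  0.059 phi_1 + 2.0024 phi_2 = -0.0343
Solve by Cramer's rule:
  det = gamma(0)^2 - gamma(1)^2 = (2.0024)^2 - (0.059)^2 = 4.00960576 - 0.003481 = 4.00612476
  phi_hat_1 = [gamma(1) gamma(0) - gamma(1) gamma(2)] / det = [(0.059)(2.0024) - (0.059)(-0.0343)] / 4.00612476 = 0.1201653 / 4.00612476 = 0.03
  phi_hat_2 = [gamma(0) gamma(2) - gamma(1)^2] / det = [(2.0024)(-0.0343) - (0.059)^2] / 4.00612476 = -0.07216332 / 4.00612476 = -0.018
So phi_hat = [0.0300, -0.0180].
Therefore phi_hat_2 = -0.0180.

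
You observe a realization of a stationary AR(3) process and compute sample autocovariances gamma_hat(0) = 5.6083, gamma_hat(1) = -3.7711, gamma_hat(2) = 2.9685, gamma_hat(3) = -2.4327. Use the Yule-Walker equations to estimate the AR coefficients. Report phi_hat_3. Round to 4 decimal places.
\hat\phi_{3} = -0.0620

The Yule-Walker equations for an AR(p) process read, in matrix form,
  Gamma_p phi = r_p,   with   (Gamma_p)_{ij} = gamma(|i - j|),
                       (r_p)_i = gamma(i),   i,j = 1..p.
Substitute the sample gammas (Toeplitz matrix and right-hand side of size 3):
  Gamma_p = [[5.6083, -3.7711, 2.9685], [-3.7711, 5.6083, -3.7711], [2.9685, -3.7711, 5.6083]]
  r_p     = [-3.7711, 2.9685, -2.4327]
Written out (R1..R3):
  (R1) 5.6083 phi_1 - 3.7711 phi_2 + 2.9685 phi_3 = -3.7711
  (R2) -3.7711 phi_1 + 5.6083 phi_2 - 3.7711 phi_3 = 2.9685
  (R3) 2.9685 phi_1 - 3.7711 phi_2 + 5.6083 phi_3 = -2.4327
Gaussian elimination:
  R2 <- R2 - (-3.7711/5.6083) R1 = R2 - (-0.672414) R1:  3.072559 phi_2 - 1.775039 phi_3 = 0.432759
  R3 <- R3 - (2.9685/5.6083) R1 = R3 - (0.529305) R1:  -1.775039 phi_2 + 4.037059 phi_3 = -0.436639
  R3 <- R3 - (-1.775039/3.072559) R2 = R3 - (-0.577707) R2:  3.011607 phi_3 = -0.186631
Back-substitution:
  phi_hat_3 = -0.186631 / 3.011607 = -0.06197
  phi_hat_2 = (0.432759 - (-1.775039)(-0.06197)) / 3.072559 = 0.105046
  phi_hat_1 = (-3.7711 - (-3.7711)(0.105046) - (2.9685)(-0.06197)) / 5.6083 = -0.568979
So phi_hat = [-0.5690, 0.1050, -0.0620].
Therefore phi_hat_3 = -0.0620.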